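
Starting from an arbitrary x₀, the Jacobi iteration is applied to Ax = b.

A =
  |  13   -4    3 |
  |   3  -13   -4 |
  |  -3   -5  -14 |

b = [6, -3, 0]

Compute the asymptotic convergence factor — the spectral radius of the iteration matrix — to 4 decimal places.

0.5494

Write A = D+L+U with D = diag(13, -13, -14).
T_J = -D⁻¹(L+U): T[2,0] = -(-3)/(-14) = -0.2143; T[2,2] = 0.
  T[0,:] = [+0.0000  +0.3077  -0.2308]
  T[1,:] = [+0.2308  +0.0000  -0.3077]
  T[2,:] = [-0.2143  -0.3571  +0.0000]
eigenvalue magnitudes: 0.5494, 0.3374, 0.2120.
spectral radius ρ = 0.5494; 0.5494 < 1, so it converges for any x₀.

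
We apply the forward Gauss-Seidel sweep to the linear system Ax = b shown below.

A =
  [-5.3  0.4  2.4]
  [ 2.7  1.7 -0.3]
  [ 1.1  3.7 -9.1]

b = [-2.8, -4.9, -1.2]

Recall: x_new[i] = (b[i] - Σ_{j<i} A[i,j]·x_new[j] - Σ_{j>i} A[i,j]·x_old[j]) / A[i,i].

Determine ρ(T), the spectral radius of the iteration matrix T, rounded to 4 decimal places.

Let D = diag(-5.3, 1.7, -9.1); L, U the strict triangles.
GS T = -(D+L)⁻¹U: row 0 first, T[0,2] = -(2.4)/(-5.3) = +0.4528; later rows by forward substitution.
  T[0,:] = [+0.0000  +0.0755  +0.4528]
  T[1,:] = [+0.0000  -0.1199  -0.5427]
  T[2,:] = [+0.0000  -0.0396  -0.1659]
eigenvalue magnitudes: 0.2913, 0.0055, 0.0000.
spectral radius ρ = 0.2913; 0.2913 < 1 ⇒ converges.

0.2913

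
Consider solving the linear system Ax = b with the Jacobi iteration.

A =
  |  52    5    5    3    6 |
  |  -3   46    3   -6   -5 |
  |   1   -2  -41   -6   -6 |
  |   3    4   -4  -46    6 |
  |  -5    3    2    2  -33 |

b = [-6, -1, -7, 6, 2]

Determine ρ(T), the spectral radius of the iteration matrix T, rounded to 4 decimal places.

0.2431

A = D + L + U where D = diag(52, 46, -41, -46, -33).
Jacobi T = -D⁻¹(L+U): T[0,3] = -(3)/(52) = -0.0577; T[0,0] = 0.
  T[0,:] = [+0.0000  -0.0962  -0.0962  -0.0577  -0.1154]
  T[1,:] = [+0.0652  +0.0000  -0.0652  +0.1304  +0.1087]
  T[2,:] = [+0.0244  -0.0488  +0.0000  -0.1463  -0.1463]
  T[3,:] = [+0.0652  +0.0870  -0.0870  +0.0000  +0.1304]
  T[4,:] = [-0.1515  +0.0909  +0.0606  +0.0606  +0.0000]
|eigenvalues of T|: 0.2431, 0.1317, 0.1317, 0.0717, 0.0717.
ρ(T) = max|λ| = 0.2431; 0.2431 < 1 ⇒ converges.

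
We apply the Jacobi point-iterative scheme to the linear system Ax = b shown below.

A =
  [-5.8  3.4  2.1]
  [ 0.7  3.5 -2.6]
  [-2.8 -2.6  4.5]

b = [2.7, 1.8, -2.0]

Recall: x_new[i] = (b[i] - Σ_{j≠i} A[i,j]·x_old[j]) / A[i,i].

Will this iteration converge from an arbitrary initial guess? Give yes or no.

Diagonal D = diag(-5.8, 3.5, 4.5); L, U strict lower/upper.
Jacobi T = -D⁻¹(L+U): T[0,1] = -(3.4)/(-5.8) = +0.5862; T[0,0] = 0.
  T[0,:] = [+0.0000  +0.5862  +0.3621]
  T[1,:] = [-0.2000  +0.0000  +0.7429]
  T[2,:] = [+0.6222  +0.5778  +0.0000]
moduli |λ_i(T)| = 0.8913, 0.5070, 0.5070.
ρ(T) = max|λ| = 0.8913; 0.8913 < 1, so it converges for any x₀.

yes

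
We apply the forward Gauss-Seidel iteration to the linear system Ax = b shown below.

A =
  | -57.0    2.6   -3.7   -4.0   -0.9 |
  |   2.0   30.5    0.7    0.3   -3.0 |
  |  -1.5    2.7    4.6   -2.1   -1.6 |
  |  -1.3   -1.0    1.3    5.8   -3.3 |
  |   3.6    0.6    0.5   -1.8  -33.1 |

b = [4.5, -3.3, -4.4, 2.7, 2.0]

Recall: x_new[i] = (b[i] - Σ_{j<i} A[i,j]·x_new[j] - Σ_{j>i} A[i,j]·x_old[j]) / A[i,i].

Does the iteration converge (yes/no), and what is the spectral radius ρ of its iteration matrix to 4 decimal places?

yes, ρ = 0.1588

A = D + L + U where D = diag(-57, 30.5, 4.6, 5.8, -33.1).
GS T = -(D+L)⁻¹U: row 0 first, T[0,4] = -(-0.9)/(-57) = -0.0158; later rows by forward substitution.
  T[0,:] = [+0.0000, +0.0456, -0.0649, -0.0702, -0.0158]
  T[1,:] = [+0.0000, -0.0030, -0.0187, -0.0052, +0.0994]
  T[2,:] = [+0.0000, +0.0166, -0.0102, +0.4367, +0.2843]
  T[3,:] = [+0.0000, +0.0060, -0.0155, -0.1145, +0.5188]
  T[4,:] = [+0.0000, +0.0048, -0.0067, +0.0051, -0.0238]
eigenvalue magnitudes: 0.1588, 0.1095, 0.1095, 0.0155, 0.0000.
spectral radius ρ = 0.1588; 0.1588 < 1, so it converges for any x₀.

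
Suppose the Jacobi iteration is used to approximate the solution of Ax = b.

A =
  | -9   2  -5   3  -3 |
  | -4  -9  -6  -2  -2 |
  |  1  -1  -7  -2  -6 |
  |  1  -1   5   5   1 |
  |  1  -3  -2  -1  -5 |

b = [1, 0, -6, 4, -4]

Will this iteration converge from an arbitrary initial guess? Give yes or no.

Split A = D + L + U, D = diag(-9, -9, -7, 5, -5).
T_J = -D⁻¹(L+U): T[3,4] = -(1)/(5) = -0.2000; T[3,3] = 0.
  T[0,:] = [+0.0000 +0.2222 -0.5556 +0.3333 -0.3333]
  T[1,:] = [-0.4444 +0.0000 -0.6667 -0.2222 -0.2222]
  T[2,:] = [+0.1429 -0.1429 +0.0000 -0.2857 -0.8571]
  T[3,:] = [-0.2000 +0.2000 -1.0000 +0.0000 -0.2000]
  T[4,:] = [+0.2000 -0.6000 -0.4000 -0.2000 +0.0000]
|λ(T)| sorted: 1.1800, 0.7744, 0.7744, 0.6973, 0.1372.
spectral radius ρ = 1.1800; 1.1800 > 1: divergent.

no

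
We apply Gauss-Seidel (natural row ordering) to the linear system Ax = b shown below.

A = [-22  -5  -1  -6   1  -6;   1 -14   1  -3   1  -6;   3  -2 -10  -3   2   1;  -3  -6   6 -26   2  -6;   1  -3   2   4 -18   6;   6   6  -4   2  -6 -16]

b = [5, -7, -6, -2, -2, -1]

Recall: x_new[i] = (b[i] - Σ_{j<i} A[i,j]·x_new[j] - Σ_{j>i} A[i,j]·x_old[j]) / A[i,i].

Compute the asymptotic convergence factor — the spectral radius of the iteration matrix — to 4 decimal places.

0.5347

Write A = D+L+U with D = diag(-22, -14, -10, -26, -18, -16).
T_GS = -(D+L)⁻¹U: row 0 first, T[0,1] = -(-5)/(-22) = -0.2273; later rows by forward substitution.
  T[0,:] = [+0.0000, -0.2273, -0.0455, -0.2727, +0.0455, -0.2727]
  T[1,:] = [+0.0000, -0.0162, +0.0682, -0.2338, +0.0747, -0.4481]
  T[2,:] = [+0.0000, -0.0649, -0.0273, -0.3351, +0.1987, +0.1078]
  T[3,:] = [+0.0000, +0.0150, -0.0168, +0.0081, +0.1003, -0.0710]
  T[4,:] = [+0.0000, -0.0138, -0.0206, -0.0116, +0.0344, +0.3890]
  T[5,:] = [+0.0000, -0.0680, +0.0210, -0.1008, -0.0050, -0.4520]
eigenvalue magnitudes: 0.5347, 0.1339, 0.1339, 0.0740, 0.0660, 0.0000.
ρ(T) = max|λ| = 0.5347; 0.5347 < 1, so it converges for any x₀.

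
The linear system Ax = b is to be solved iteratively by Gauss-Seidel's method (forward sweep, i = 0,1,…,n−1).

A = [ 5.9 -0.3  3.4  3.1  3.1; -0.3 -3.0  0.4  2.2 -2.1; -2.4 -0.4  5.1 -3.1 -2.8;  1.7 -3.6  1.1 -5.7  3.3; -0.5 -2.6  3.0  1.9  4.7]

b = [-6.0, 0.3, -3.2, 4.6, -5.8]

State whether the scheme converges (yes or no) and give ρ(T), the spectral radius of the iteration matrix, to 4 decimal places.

Let D = diag(5.9, -3, 5.1, -5.7, 4.7); L, U the strict triangles.
GS T = -(D+L)⁻¹U: row 0 first, T[0,3] = -(3.1)/(5.9) = -0.5254; later rows by forward substitution.
  T[0,:] = [+0.0000, +0.0508, -0.5763, -0.5254, -0.5254]
  T[1,:] = [+0.0000, -0.0051, +0.1910, +0.7859, -0.6475]
  T[2,:] = [+0.0000, +0.0235, -0.2562, +0.4222, +0.2510]
  T[3,:] = [+0.0000, +0.0229, -0.3419, -0.5716, +0.8796]
  T[4,:] = [+0.0000, -0.0217, +0.3461, +0.3404, -0.9298]
|roots of det(T-λI)|: 1.2825, 0.4026, 0.0835, 0.0059, 0.0000.
ρ = 1.2825; 1.2825 > 1: divergent.

no, ρ = 1.2825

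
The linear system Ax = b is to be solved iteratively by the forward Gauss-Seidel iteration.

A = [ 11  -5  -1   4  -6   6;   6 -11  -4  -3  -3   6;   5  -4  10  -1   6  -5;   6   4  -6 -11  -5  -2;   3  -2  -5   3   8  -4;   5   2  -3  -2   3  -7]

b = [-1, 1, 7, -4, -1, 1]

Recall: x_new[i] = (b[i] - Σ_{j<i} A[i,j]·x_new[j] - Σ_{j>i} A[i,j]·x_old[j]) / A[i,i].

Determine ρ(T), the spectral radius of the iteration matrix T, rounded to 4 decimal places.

1.5134

Let D = diag(11, -11, 10, -11, 8, -7); L, U the strict triangles.
T_GS = -(D+L)⁻¹U: row 0 first, T[0,1] = -(-5)/(11) = +0.4545; later rows by forward substitution.
  T[0,:] = [+0.0000  +0.4545  +0.0909  -0.3636  +0.5455  -0.5455]
  T[1,:] = [+0.0000  +0.2479  -0.3140  -0.4711  +0.0248  +0.2479]
  T[2,:] = [+0.0000  -0.1281  -0.1711  +0.0934  -0.8628  +0.8719]
  T[3,:] = [+0.0000  +0.4080  +0.0287  -0.4206  +0.3226  -0.8648]
  T[4,:] = [+0.0000  -0.3415  -0.2303  +0.2347  -0.8586  +1.6358]
  T[5,:] = [+0.0000  +0.1875  -0.0584  -0.2136  +0.3063  +0.2557]
eigenvalue magnitudes: 1.5134, 0.7084, 0.2632, 0.2632, 0.0361, 0.0000.
ρ = 1.5134; 1.5134 > 1, so it fails to converge.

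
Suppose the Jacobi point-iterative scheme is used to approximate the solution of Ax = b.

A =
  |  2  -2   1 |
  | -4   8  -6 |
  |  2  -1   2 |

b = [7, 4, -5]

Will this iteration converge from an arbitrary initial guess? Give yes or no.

no

A = D + L + U where D = diag(2, 8, 2).
Jacobi T = -D⁻¹(L+U): T[0,2] = -(1)/(2) = -0.5000; T[0,0] = 0.
  T[0,:] = [+0.0000  +1.0000  -0.5000]
  T[1,:] = [+0.5000  +0.0000  +0.7500]
  T[2,:] = [-1.0000  +0.5000  +0.0000]
|λ(T)| sorted: 1.4123, 0.7871, 0.7871.
ρ(T) = max|λ| = 1.4123; 1.4123 > 1: divergent.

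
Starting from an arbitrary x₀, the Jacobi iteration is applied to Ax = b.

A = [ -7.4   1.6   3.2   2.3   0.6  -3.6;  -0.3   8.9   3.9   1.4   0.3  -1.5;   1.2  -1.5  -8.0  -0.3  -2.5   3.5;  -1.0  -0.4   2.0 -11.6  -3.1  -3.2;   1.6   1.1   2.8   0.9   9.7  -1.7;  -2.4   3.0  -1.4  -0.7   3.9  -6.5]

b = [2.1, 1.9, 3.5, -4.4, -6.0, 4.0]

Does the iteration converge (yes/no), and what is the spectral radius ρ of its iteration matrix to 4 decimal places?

yes, ρ = 0.8227

Split A = D + L + U, D = diag(-7.4, 8.9, -8, -11.6, 9.7, -6.5).
T_J = -D⁻¹(L+U): T[2,5] = -(3.5)/(-8) = +0.4375; T[2,2] = 0.
  T[0,:] = [+0.0000, +0.2162, +0.4324, +0.3108, +0.0811, -0.4865]
  T[1,:] = [+0.0337, +0.0000, -0.4382, -0.1573, -0.0337, +0.1685]
  T[2,:] = [+0.1500, -0.1875, +0.0000, -0.0375, -0.3125, +0.4375]
  T[3,:] = [-0.0862, -0.0345, +0.1724, +0.0000, -0.2672, -0.2759]
  T[4,:] = [-0.1649, -0.1134, -0.2887, -0.0928, +0.0000, +0.1753]
  T[5,:] = [-0.3692, +0.4615, -0.2154, -0.1077, +0.6000, +0.0000]
eigenvalue magnitudes: 0.8227, 0.5631, 0.2841, 0.2841, 0.1945, 0.1945.
spectral radius ρ = 0.8227; 0.8227 < 1: convergent.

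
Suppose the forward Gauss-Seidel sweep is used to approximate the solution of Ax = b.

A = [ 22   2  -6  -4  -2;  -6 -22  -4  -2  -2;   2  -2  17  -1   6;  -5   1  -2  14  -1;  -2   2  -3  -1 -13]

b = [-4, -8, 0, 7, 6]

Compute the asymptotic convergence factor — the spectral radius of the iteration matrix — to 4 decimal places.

0.2286

Diagonal D = diag(22, -22, 17, 14, -13); L, U strict lower/upper.
Gauss-Seidel: T = -(D+L)⁻¹U, row 0 first, T[0,3] = -(-4)/(22) = +0.1818; later rows by forward substitution.
  T[0,:] = [+0.0000 -0.0909 +0.2727 +0.1818 +0.0909]
  T[1,:] = [+0.0000 +0.0248 -0.2562 -0.1405 -0.1157]
  T[2,:] = [+0.0000 +0.0136 -0.0622 +0.0209 -0.3772]
  T[3,:] = [+0.0000 -0.0323 +0.1068 +0.0780 +0.0583]
  T[4,:] = [+0.0000 +0.0171 -0.0752 -0.0604 +0.0508]
moduli |λ_i(T)| = 0.2286, 0.1069, 0.0410, 0.0107, 0.0000.
spectral radius ρ = 0.2286; 0.2286 < 1: convergent.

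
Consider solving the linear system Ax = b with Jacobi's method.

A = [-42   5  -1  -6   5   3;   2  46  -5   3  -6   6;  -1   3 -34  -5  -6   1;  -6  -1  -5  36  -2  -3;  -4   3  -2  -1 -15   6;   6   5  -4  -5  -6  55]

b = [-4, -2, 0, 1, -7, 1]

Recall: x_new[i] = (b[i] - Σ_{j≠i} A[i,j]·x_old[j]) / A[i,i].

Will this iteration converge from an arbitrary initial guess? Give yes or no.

yes

Let D = diag(-42, 46, -34, 36, -15, 55); L, U the strict triangles.
Jacobi: T = -D⁻¹(L+U), T[0,3] = -(-6)/(-42) = -0.1429; T[0,0] = 0.
  T[0,:] = [+0.0000, +0.1190, -0.0238, -0.1429, +0.1190, +0.0714]
  T[1,:] = [-0.0435, +0.0000, +0.1087, -0.0652, +0.1304, -0.1304]
  T[2,:] = [-0.0294, +0.0882, +0.0000, -0.1471, -0.1765, +0.0294]
  T[3,:] = [+0.1667, +0.0278, +0.1389, +0.0000, +0.0556, +0.0833]
  T[4,:] = [-0.2667, +0.2000, -0.1333, -0.0667, +0.0000, +0.4000]
  T[5,:] = [-0.1091, -0.0909, +0.0727, +0.0909, +0.1091, +0.0000]
eigenvalue magnitudes: 0.3958, 0.2391, 0.2391, 0.1889, 0.1889, 0.0416.
spectral radius ρ = 0.3958; 0.3958 < 1 ⇒ converges.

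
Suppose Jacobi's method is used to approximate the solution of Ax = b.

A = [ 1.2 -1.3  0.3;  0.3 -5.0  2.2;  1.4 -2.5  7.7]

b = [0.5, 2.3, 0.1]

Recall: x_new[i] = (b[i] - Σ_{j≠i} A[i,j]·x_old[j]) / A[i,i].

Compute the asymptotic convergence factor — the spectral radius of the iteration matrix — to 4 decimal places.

Let D = diag(1.2, -5, 7.7); L, U the strict triangles.
Jacobi T = -D⁻¹(L+U): T[1,0] = -(0.3)/(-5) = +0.0600; T[1,1] = 0.
  T[0,:] = [+0.0000  +1.0833  -0.2500]
  T[1,:] = [+0.0600  +0.0000  +0.4400]
  T[2,:] = [-0.1818  +0.3247  +0.0000]
eigenvalue magnitudes: 0.6311, 0.3808, 0.3808.
ρ = 0.6311; 0.6311 < 1 ⇒ converges.

0.6311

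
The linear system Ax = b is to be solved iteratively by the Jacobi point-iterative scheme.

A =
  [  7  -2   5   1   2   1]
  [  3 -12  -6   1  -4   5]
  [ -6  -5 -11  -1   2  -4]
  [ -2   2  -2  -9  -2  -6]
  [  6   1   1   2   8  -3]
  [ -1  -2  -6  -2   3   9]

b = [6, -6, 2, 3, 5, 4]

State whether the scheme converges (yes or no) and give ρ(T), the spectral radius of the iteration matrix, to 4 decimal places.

no, ρ = 1.1254

Split A = D + L + U, D = diag(7, -12, -11, -9, 8, 9).
Jacobi: T = -D⁻¹(L+U), T[2,0] = -(-6)/(-11) = -0.5455; T[2,2] = 0.
  T[0,:] = [+0.0000  +0.2857  -0.7143  -0.1429  -0.2857  -0.1429]
  T[1,:] = [+0.2500  +0.0000  -0.5000  +0.0833  -0.3333  +0.4167]
  T[2,:] = [-0.5455  -0.4545  +0.0000  -0.0909  +0.1818  -0.3636]
  T[3,:] = [-0.2222  +0.2222  -0.2222  +0.0000  -0.2222  -0.6667]
  T[4,:] = [-0.7500  -0.1250  -0.1250  -0.2500  +0.0000  +0.3750]
  T[5,:] = [+0.1111  +0.2222  +0.6667  +0.2222  -0.3333  +0.0000]
|roots of det(T-λI)|: 1.1254, 0.6849, 0.6660, 0.6660, 0.5967, 0.0598.
ρ(T) = max|λ| = 1.1254; 1.1254 > 1: divergent.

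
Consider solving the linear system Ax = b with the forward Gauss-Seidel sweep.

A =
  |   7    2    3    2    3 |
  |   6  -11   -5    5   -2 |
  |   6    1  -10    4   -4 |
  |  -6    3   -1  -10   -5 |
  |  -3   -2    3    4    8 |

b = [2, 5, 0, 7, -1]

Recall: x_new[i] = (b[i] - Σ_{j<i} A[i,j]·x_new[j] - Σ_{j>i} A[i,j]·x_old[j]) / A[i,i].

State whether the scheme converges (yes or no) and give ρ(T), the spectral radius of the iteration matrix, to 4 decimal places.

yes, ρ = 0.8708

Let D = diag(7, -11, -10, -10, 8); L, U the strict triangles.
GS T = -(D+L)⁻¹U: row 0 first, T[0,1] = -(2)/(7) = -0.2857; later rows by forward substitution.
  T[0,:] = [+0.0000 -0.2857 -0.4286 -0.2857 -0.4286]
  T[1,:] = [+0.0000 -0.1558 -0.6883 +0.2987 -0.4156]
  T[2,:] = [+0.0000 -0.1870 -0.3260 +0.2584 -0.6987]
  T[3,:] = [+0.0000 +0.1434 +0.0832 +0.2352 -0.2977]
  T[4,:] = [+0.0000 -0.1477 -0.2522 -0.2470 +0.1462]
moduli |λ_i(T)| = 0.8708, 0.6355, 0.2163, 0.0814, 0.0000.
ρ(T) = max|λ| = 0.8708; 0.8708 < 1 ⇒ converges.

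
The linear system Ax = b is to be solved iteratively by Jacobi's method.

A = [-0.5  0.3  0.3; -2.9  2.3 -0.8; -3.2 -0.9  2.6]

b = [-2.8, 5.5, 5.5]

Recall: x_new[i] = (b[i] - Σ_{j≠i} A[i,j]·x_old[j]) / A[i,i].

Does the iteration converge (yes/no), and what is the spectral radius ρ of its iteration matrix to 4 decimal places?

no, ρ = 1.4084

Diagonal D = diag(-0.5, 2.3, 2.6); L, U strict lower/upper.
T_J = -D⁻¹(L+U): T[1,2] = -(-0.8)/(2.3) = +0.3478; T[1,1] = 0.
  T[0,:] = [+0.0000  +0.6000  +0.6000]
  T[1,:] = [+1.2609  +0.0000  +0.3478]
  T[2,:] = [+1.2308  +0.3462  +0.0000]
|eigenvalues of T|: 1.4084, 1.0615, 0.3470.
ρ(T) = max|λ| = 1.4084; 1.4084 > 1: divergent.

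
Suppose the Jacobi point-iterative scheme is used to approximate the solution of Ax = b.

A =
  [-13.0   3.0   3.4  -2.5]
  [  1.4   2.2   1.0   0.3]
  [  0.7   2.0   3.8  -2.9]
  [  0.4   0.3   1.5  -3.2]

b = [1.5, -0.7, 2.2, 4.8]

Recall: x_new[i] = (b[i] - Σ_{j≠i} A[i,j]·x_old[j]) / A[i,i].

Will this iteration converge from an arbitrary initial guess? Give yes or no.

Write A = D+L+U with D = diag(-13, 2.2, 3.8, -3.2).
T_J = -D⁻¹(L+U): T[0,1] = -(3)/(-13) = +0.2308; T[0,0] = 0.
  T[0,:] = [+0.0000, +0.2308, +0.2615, -0.1923]
  T[1,:] = [-0.6364, +0.0000, -0.4545, -0.1364]
  T[2,:] = [-0.1842, -0.5263, +0.0000, +0.7632]
  T[3,:] = [+0.1250, +0.0938, +0.4688, +0.0000]
|roots of det(T-λI)|: 0.7655, 0.4157, 0.4157, 0.0689.
ρ = 0.7655; 0.7655 < 1: convergent.

yes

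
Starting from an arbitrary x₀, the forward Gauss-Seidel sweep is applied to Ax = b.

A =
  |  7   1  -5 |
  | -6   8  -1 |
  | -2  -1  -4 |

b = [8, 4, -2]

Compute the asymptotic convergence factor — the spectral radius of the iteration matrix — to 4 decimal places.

0.6433

Split A = D + L + U, D = diag(7, 8, -4).
T_GS = -(D+L)⁻¹U: row 0 first, T[0,2] = -(-5)/(7) = +0.7143; later rows by forward substitution.
  T[0,:] = [+0.0000, -0.1429, +0.7143]
  T[1,:] = [+0.0000, -0.1071, +0.6607]
  T[2,:] = [+0.0000, +0.0982, -0.5223]
|roots of det(T-λI)|: 0.6433, 0.0139, 0.0000.
spectral radius ρ = 0.6433; 0.6433 < 1, so it converges for any x₀.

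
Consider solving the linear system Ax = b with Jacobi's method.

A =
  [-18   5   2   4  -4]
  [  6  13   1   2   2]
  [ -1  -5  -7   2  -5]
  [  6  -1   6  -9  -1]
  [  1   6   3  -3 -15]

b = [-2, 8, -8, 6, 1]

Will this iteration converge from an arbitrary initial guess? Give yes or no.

yes

A = D + L + U where D = diag(-18, 13, -7, -9, -15).
Jacobi: T = -D⁻¹(L+U), T[0,2] = -(2)/(-18) = +0.1111; T[0,0] = 0.
  T[0,:] = [+0.0000, +0.2778, +0.1111, +0.2222, -0.2222]
  T[1,:] = [-0.4615, +0.0000, -0.0769, -0.1538, -0.1538]
  T[2,:] = [-0.1429, -0.7143, +0.0000, +0.2857, -0.7143]
  T[3,:] = [+0.6667, -0.1111, +0.6667, +0.0000, -0.1111]
  T[4,:] = [+0.0667, +0.4000, +0.2000, -0.2000, +0.0000]
|λ(T)| sorted: 0.8207, 0.6156, 0.6156, 0.2421, 0.2421.
spectral radius ρ = 0.8207; 0.8207 < 1 ⇒ converges.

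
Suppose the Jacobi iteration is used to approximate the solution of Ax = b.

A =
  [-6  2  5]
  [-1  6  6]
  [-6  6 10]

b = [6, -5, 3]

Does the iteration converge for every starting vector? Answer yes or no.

no

Let D = diag(-6, 6, 10); L, U the strict triangles.
Jacobi T = -D⁻¹(L+U): T[2,1] = -(6)/(10) = -0.6000; T[2,2] = 0.
  T[0,:] = [+0.0000, +0.3333, +0.8333]
  T[1,:] = [+0.1667, +0.0000, -1.0000]
  T[2,:] = [+0.6000, -0.6000, +0.0000]
|λ(T)| sorted: 1.1813, 0.9208, 0.2605.
spectral radius ρ = 1.1813; 1.1813 > 1, so it fails to converge.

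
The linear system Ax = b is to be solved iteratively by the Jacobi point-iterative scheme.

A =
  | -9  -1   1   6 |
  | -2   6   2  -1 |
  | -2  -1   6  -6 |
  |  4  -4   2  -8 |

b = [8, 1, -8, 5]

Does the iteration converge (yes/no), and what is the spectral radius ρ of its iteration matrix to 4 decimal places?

Let D = diag(-9, 6, 6, -8); L, U the strict triangles.
Jacobi: T = -D⁻¹(L+U), T[2,0] = -(-2)/(6) = +0.3333; T[2,2] = 0.
  T[0,:] = [+0.0000  -0.1111  +0.1111  +0.6667]
  T[1,:] = [+0.3333  +0.0000  -0.3333  +0.1667]
  T[2,:] = [+0.3333  +0.1667  +0.0000  +1.0000]
  T[3,:] = [+0.5000  -0.5000  +0.2500  +0.0000]
moduli |λ_i(T)| = 0.8699, 0.5957, 0.3859, 0.3859.
spectral radius ρ = 0.8699; 0.8699 < 1: convergent.

yes, ρ = 0.8699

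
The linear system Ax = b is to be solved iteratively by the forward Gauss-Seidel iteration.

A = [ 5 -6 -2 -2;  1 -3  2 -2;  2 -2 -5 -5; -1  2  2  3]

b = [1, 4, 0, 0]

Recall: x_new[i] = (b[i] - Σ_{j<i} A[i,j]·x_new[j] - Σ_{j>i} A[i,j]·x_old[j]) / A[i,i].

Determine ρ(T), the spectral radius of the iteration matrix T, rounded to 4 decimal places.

Split A = D + L + U, D = diag(5, -3, -5, 3).
T_GS = -(D+L)⁻¹U: row 0 first, T[0,2] = -(-2)/(5) = +0.4000; later rows by forward substitution.
  T[0,:] = [+0.0000 +1.2000 +0.4000 +0.4000]
  T[1,:] = [+0.0000 +0.4000 +0.8000 -0.5333]
  T[2,:] = [+0.0000 +0.3200 -0.1600 -0.6267]
  T[3,:] = [+0.0000 -0.0800 -0.2933 +0.9067]
|eigenvalues of T|: 1.2384, 0.5122, 0.4205, 0.0000.
ρ = 1.2384; 1.2384 > 1: divergent.

1.2384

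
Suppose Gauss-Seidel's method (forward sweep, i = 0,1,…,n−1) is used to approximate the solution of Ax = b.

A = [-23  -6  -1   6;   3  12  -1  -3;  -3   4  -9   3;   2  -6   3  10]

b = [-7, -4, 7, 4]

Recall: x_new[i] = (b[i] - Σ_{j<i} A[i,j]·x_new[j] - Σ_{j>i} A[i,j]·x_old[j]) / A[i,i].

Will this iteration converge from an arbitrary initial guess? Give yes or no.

yes

Let D = diag(-23, 12, -9, 10); L, U the strict triangles.
GS T = -(D+L)⁻¹U: row 0 first, T[0,1] = -(-6)/(-23) = -0.2609; later rows by forward substitution.
  T[0,:] = [+0.0000, -0.2609, -0.0435, +0.2609]
  T[1,:] = [+0.0000, +0.0652, +0.0942, +0.1848]
  T[2,:] = [+0.0000, +0.1159, +0.0564, +0.3285]
  T[3,:] = [+0.0000, +0.0565, +0.0483, -0.0399]
|roots of det(T-λI)|: 0.2548, 0.1290, 0.0441, 0.0000.
spectral radius ρ = 0.2548; 0.2548 < 1 ⇒ converges.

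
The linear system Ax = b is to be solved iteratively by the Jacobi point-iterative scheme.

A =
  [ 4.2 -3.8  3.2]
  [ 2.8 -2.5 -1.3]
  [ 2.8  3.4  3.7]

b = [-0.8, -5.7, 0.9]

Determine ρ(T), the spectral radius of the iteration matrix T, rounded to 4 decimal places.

A = D + L + U where D = diag(4.2, -2.5, 3.7).
Jacobi T = -D⁻¹(L+U): T[1,0] = -(2.8)/(-2.5) = +1.1200; T[1,1] = 0.
  T[0,:] = [+0.0000, +0.9048, -0.7619]
  T[1,:] = [+1.1200, +0.0000, -0.5200]
  T[2,:] = [-0.7568, -0.9189, +0.0000]
eigenvalue magnitudes: 1.6597, 0.8712, 0.7885.
ρ(T) = max|λ| = 1.6597; 1.6597 > 1, so it fails to converge.

1.6597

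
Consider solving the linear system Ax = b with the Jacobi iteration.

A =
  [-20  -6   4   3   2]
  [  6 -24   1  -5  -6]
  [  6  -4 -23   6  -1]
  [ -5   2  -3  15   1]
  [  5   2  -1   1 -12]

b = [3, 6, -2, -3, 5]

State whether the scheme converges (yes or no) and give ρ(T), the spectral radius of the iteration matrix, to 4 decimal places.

yes, ρ = 0.5061

A = D + L + U where D = diag(-20, -24, -23, 15, -12).
Jacobi: T = -D⁻¹(L+U), T[2,3] = -(6)/(-23) = +0.2609; T[2,2] = 0.
  T[0,:] = [+0.0000, -0.3000, +0.2000, +0.1500, +0.1000]
  T[1,:] = [+0.2500, +0.0000, +0.0417, -0.2083, -0.2500]
  T[2,:] = [+0.2609, -0.1739, +0.0000, +0.2609, -0.0435]
  T[3,:] = [+0.3333, -0.1333, +0.2000, +0.0000, -0.0667]
  T[4,:] = [+0.4167, +0.1667, -0.0833, +0.0833, +0.0000]
moduli |λ_i(T)| = 0.5061, 0.3322, 0.3322, 0.1982, 0.0381.
ρ = 0.5061; 0.5061 < 1, so it converges for any x₀.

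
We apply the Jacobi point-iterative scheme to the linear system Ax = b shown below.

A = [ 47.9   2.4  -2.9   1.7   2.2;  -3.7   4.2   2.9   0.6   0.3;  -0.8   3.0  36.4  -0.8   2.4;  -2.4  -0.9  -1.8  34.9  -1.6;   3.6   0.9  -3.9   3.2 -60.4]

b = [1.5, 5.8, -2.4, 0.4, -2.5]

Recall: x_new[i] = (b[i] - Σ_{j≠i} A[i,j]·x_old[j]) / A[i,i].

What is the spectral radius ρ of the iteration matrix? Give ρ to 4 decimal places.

0.2077

Let D = diag(47.9, 4.2, 36.4, 34.9, -60.4); L, U the strict triangles.
T_J = -D⁻¹(L+U): T[1,4] = -(0.3)/(4.2) = -0.0714; T[1,1] = 0.
  T[0,:] = [+0.0000, -0.0501, +0.0605, -0.0355, -0.0459]
  T[1,:] = [+0.8810, +0.0000, -0.6905, -0.1429, -0.0714]
  T[2,:] = [+0.0220, -0.0824, +0.0000, +0.0220, -0.0659]
  T[3,:] = [+0.0688, +0.0258, +0.0516, +0.0000, +0.0458]
  T[4,:] = [+0.0596, +0.0149, -0.0646, +0.0530, +0.0000]
|roots of det(T-λI)|: 0.2077, 0.1524, 0.1524, 0.1155, 0.0235.
spectral radius ρ = 0.2077; 0.2077 < 1: convergent.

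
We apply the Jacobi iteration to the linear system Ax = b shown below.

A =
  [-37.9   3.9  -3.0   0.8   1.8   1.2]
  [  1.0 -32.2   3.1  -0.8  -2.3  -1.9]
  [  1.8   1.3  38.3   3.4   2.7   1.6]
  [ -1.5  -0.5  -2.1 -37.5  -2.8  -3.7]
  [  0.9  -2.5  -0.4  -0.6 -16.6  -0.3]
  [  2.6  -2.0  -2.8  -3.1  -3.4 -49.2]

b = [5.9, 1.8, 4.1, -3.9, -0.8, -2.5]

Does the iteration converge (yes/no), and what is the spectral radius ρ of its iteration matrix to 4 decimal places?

Diagonal D = diag(-37.9, -32.2, 38.3, -37.5, -16.6, -49.2); L, U strict lower/upper.
Jacobi: T = -D⁻¹(L+U), T[1,4] = -(-2.3)/(-32.2) = -0.0714; T[1,1] = 0.
  T[0,:] = [+0.0000  +0.1029  -0.0792  +0.0211  +0.0475  +0.0317]
  T[1,:] = [+0.0311  +0.0000  +0.0963  -0.0248  -0.0714  -0.0590]
  T[2,:] = [-0.0470  -0.0339  +0.0000  -0.0888  -0.0705  -0.0418]
  T[3,:] = [-0.0400  -0.0133  -0.0560  +0.0000  -0.0747  -0.0987]
  T[4,:] = [+0.0542  -0.1506  -0.0241  -0.0361  +0.0000  -0.0181]
  T[5,:] = [+0.0528  -0.0407  -0.0569  -0.0630  -0.0691  +0.0000]
eigenvalue magnitudes: 0.1877, 0.1385, 0.1047, 0.1047, 0.0993, 0.0378.
ρ = 0.1877; 0.1877 < 1, so it converges for any x₀.

yes, ρ = 0.1877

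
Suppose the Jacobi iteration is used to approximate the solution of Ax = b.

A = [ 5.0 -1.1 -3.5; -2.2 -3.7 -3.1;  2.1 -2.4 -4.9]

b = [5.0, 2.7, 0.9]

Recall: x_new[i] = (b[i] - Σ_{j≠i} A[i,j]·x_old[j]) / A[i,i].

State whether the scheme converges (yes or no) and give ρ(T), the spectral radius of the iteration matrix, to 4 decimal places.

Split A = D + L + U, D = diag(5, -3.7, -4.9).
Jacobi T = -D⁻¹(L+U): T[1,0] = -(-2.2)/(-3.7) = -0.5946; T[1,1] = 0.
  T[0,:] = [+0.0000 +0.2200 +0.7000]
  T[1,:] = [-0.5946 +0.0000 -0.8378]
  T[2,:] = [+0.4286 -0.4898 +0.0000]
|eigenvalues of T|: 0.8521, 0.6131, 0.2390.
ρ(T) = max|λ| = 0.8521; 0.8521 < 1 ⇒ converges.

yes, ρ = 0.8521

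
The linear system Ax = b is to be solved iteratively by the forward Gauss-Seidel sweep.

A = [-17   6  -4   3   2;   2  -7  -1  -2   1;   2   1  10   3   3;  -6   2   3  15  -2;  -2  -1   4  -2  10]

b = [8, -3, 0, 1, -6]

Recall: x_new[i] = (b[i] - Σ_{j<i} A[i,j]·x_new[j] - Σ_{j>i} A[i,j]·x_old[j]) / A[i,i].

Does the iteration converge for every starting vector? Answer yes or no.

yes

A = D + L + U where D = diag(-17, -7, 10, 15, 10).
GS T = -(D+L)⁻¹U: row 0 first, T[0,1] = -(6)/(-17) = +0.3529; later rows by forward substitution.
  T[0,:] = [+0.0000, +0.3529, -0.2353, +0.1765, +0.1176]
  T[1,:] = [+0.0000, +0.1008, -0.2101, -0.2353, +0.1765]
  T[2,:] = [+0.0000, -0.0807, +0.0681, -0.3118, -0.3412]
  T[3,:] = [+0.0000, +0.1439, -0.0797, +0.1643, +0.2251]
  T[4,:] = [+0.0000, +0.1417, -0.1112, +0.1693, +0.2227]
moduli |λ_i(T)| = 0.5889, 0.1389, 0.1389, 0.0355, 0.0000.
ρ(T) = max|λ| = 0.5889; 0.5889 < 1: convergent.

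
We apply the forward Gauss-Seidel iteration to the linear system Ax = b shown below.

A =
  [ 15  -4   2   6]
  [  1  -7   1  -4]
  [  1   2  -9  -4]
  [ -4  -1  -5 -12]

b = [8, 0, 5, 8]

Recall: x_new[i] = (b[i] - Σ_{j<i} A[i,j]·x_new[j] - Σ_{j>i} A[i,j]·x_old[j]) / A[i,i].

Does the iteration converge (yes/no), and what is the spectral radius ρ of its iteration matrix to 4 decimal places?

Write A = D+L+U with D = diag(15, -7, -9, -12).
GS T = -(D+L)⁻¹U: row 0 first, T[0,1] = -(-4)/(15) = +0.2667; later rows by forward substitution.
  T[0,:] = [+0.0000 +0.2667 -0.1333 -0.4000]
  T[1,:] = [+0.0000 +0.0381 +0.1238 -0.6286]
  T[2,:] = [+0.0000 +0.0381 +0.0127 -0.6286]
  T[3,:] = [+0.0000 -0.1079 +0.0288 +0.4476]
|eigenvalues of T|: 0.5705, 0.0995, 0.0995, 0.0000.
ρ = 0.5705; 0.5705 < 1: convergent.

yes, ρ = 0.5705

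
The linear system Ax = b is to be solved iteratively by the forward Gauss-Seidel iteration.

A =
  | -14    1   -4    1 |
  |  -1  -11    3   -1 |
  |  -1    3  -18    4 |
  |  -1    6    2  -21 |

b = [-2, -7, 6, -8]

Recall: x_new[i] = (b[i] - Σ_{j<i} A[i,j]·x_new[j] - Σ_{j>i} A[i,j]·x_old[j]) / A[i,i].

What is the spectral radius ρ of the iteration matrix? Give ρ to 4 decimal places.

0.1677

Diagonal D = diag(-14, -11, -18, -21); L, U strict lower/upper.
Gauss-Seidel: T = -(D+L)⁻¹U, row 0 first, T[0,3] = -(1)/(-14) = +0.0714; later rows by forward substitution.
  T[0,:] = [+0.0000  +0.0714  -0.2857  +0.0714]
  T[1,:] = [+0.0000  -0.0065  +0.2987  -0.0974]
  T[2,:] = [+0.0000  -0.0051  +0.0657  +0.2020]
  T[3,:] = [+0.0000  -0.0057  +0.1052  -0.0120]
moduli |λ_i(T)| = 0.1677, 0.1300, 0.0095, 0.0000.
ρ(T) = max|λ| = 0.1677; 0.1677 < 1: convergent.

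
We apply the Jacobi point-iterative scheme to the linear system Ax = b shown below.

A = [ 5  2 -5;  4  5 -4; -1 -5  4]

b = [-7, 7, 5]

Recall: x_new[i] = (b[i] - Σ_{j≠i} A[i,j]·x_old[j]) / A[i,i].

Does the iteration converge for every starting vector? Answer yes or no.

Write A = D+L+U with D = diag(5, 5, 4).
Jacobi T = -D⁻¹(L+U): T[1,2] = -(-4)/(5) = +0.8000; T[1,1] = 0.
  T[0,:] = [+0.0000  -0.4000  +1.0000]
  T[1,:] = [-0.8000  +0.0000  +0.8000]
  T[2,:] = [+0.2500  +1.2500  +0.0000]
|λ(T)| sorted: 1.5115, 0.8453, 0.8453.
spectral radius ρ = 1.5115; 1.5115 > 1: divergent.

no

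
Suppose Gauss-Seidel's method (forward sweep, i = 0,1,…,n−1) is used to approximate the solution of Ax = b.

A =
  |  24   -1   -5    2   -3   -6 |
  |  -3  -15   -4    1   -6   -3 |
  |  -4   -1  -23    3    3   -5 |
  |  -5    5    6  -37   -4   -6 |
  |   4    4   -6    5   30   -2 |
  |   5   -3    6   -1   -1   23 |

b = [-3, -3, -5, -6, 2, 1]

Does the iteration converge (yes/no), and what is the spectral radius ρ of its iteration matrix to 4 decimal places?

Write A = D+L+U with D = diag(24, -15, -23, -37, 30, 23).
T_GS = -(D+L)⁻¹U: row 0 first, T[0,2] = -(-5)/(24) = +0.2083; later rows by forward substitution.
  T[0,:] = [+0.0000, +0.0417, +0.2083, -0.0833, +0.1250, +0.2500]
  T[1,:] = [+0.0000, -0.0083, -0.3083, +0.0833, -0.4250, -0.2500]
  T[2,:] = [+0.0000, -0.0069, -0.0228, +0.1413, +0.1272, -0.2500]
  T[3,:] = [+0.0000, -0.0079, -0.0735, +0.0454, -0.1618, -0.2703]
  T[4,:] = [+0.0000, -0.0045, +0.0210, +0.0207, +0.0924, +0.0617]
  T[5,:] = [+0.0000, -0.0089, -0.0818, -0.0050, -0.1188, -0.0308]
moduli |λ_i(T)| = 0.1592, 0.0647, 0.0647, 0.0600, 0.0568, 0.0000.
ρ = 0.1592; 0.1592 < 1, so it converges for any x₀.

yes, ρ = 0.1592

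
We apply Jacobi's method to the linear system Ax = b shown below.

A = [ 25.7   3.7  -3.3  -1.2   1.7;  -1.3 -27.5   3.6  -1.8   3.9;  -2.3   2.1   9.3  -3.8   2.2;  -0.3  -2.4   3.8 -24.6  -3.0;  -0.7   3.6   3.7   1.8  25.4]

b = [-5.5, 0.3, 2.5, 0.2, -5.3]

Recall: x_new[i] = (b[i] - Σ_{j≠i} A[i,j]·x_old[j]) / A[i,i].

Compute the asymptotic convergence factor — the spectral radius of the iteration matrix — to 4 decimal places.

0.4019

Let D = diag(25.7, -27.5, 9.3, -24.6, 25.4); L, U the strict triangles.
Jacobi T = -D⁻¹(L+U): T[1,2] = -(3.6)/(-27.5) = +0.1309; T[1,1] = 0.
  T[0,:] = [+0.0000, -0.1440, +0.1284, +0.0467, -0.0661]
  T[1,:] = [-0.0473, +0.0000, +0.1309, -0.0655, +0.1418]
  T[2,:] = [+0.2473, -0.2258, +0.0000, +0.4086, -0.2366]
  T[3,:] = [-0.0122, -0.0976, +0.1545, +0.0000, -0.1220]
  T[4,:] = [+0.0276, -0.1417, -0.1457, -0.0709, +0.0000]
|λ(T)| sorted: 0.4019, 0.3067, 0.1774, 0.1774, 0.0257.
spectral radius ρ = 0.4019; 0.4019 < 1 ⇒ converges.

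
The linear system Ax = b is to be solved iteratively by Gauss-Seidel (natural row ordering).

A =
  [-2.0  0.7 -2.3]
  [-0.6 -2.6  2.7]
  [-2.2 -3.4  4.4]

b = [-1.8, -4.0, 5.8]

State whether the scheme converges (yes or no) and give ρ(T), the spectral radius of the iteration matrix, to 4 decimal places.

A = D + L + U where D = diag(-2, -2.6, 4.4).
T_GS = -(D+L)⁻¹U: row 0 first, T[0,2] = -(-2.3)/(-2) = -1.1500; later rows by forward substitution.
  T[0,:] = [+0.0000  +0.3500  -1.1500]
  T[1,:] = [+0.0000  -0.0808  +1.3038]
  T[2,:] = [+0.0000  +0.1126  +0.4325]
moduli |λ_i(T)| = 0.6370, 0.2853, 0.0000.
ρ = 0.6370; 0.6370 < 1 ⇒ converges.

yes, ρ = 0.6370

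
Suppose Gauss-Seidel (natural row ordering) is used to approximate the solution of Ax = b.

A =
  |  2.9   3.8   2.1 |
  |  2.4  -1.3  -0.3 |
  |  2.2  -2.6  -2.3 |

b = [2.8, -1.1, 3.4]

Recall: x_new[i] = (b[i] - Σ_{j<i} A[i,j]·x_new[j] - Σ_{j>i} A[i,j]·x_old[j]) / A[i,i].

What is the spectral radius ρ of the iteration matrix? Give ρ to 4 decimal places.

1.5288

Split A = D + L + U, D = diag(2.9, -1.3, -2.3).
Gauss-Seidel: T = -(D+L)⁻¹U, row 0 first, T[0,2] = -(2.1)/(2.9) = -0.7241; later rows by forward substitution.
  T[0,:] = [+0.0000 -1.3103 -0.7241]
  T[1,:] = [+0.0000 -2.4191 -1.5676]
  T[2,:] = [+0.0000 +1.4813 +1.0795]
|eigenvalues of T|: 1.5288, 0.1892, 0.0000.
spectral radius ρ = 1.5288; 1.5288 > 1: divergent.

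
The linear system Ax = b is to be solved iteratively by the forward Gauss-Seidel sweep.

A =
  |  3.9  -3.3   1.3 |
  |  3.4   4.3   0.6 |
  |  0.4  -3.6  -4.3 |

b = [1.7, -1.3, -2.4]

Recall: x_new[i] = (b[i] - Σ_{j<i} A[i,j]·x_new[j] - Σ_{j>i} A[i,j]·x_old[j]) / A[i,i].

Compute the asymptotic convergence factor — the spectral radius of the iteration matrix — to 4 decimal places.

0.7900

Write A = D+L+U with D = diag(3.9, 4.3, -4.3).
Gauss-Seidel: T = -(D+L)⁻¹U, row 0 first, T[0,1] = -(-3.3)/(3.9) = +0.8462; later rows by forward substitution.
  T[0,:] = [+0.0000 +0.8462 -0.3333]
  T[1,:] = [+0.0000 -0.6691 +0.1240]
  T[2,:] = [+0.0000 +0.6388 -0.1348]
|eigenvalues of T|: 0.7900, 0.0139, 0.0000.
ρ(T) = max|λ| = 0.7900; 0.7900 < 1 ⇒ converges.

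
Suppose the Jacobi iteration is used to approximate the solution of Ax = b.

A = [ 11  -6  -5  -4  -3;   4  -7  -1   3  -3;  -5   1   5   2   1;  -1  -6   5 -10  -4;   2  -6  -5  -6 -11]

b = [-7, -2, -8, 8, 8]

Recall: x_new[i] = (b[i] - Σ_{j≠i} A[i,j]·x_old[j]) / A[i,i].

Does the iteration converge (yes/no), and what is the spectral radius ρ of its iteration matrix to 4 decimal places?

Let D = diag(11, -7, 5, -10, -11); L, U the strict triangles.
Jacobi T = -D⁻¹(L+U): T[4,3] = -(-6)/(-11) = -0.5455; T[4,4] = 0.
  T[0,:] = [+0.0000, +0.5455, +0.4545, +0.3636, +0.2727]
  T[1,:] = [+0.5714, +0.0000, -0.1429, +0.4286, -0.4286]
  T[2,:] = [+1.0000, -0.2000, +0.0000, -0.4000, -0.2000]
  T[3,:] = [-0.1000, -0.6000, +0.5000, +0.0000, -0.4000]
  T[4,:] = [+0.1818, -0.5455, -0.4545, -0.5455, +0.0000]
moduli |λ_i(T)| = 1.2851, 0.8746, 0.5971, 0.5971, 0.1989.
spectral radius ρ = 1.2851; 1.2851 > 1, so it fails to converge.

no, ρ = 1.2851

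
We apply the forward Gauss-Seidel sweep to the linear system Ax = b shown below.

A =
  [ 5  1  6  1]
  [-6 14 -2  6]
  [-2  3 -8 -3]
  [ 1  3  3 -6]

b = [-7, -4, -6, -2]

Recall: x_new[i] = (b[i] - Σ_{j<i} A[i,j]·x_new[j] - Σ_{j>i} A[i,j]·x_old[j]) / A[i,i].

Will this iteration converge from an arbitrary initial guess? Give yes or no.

yes

Split A = D + L + U, D = diag(5, 14, -8, -6).
T_GS = -(D+L)⁻¹U: row 0 first, T[0,1] = -(1)/(5) = -0.2000; later rows by forward substitution.
  T[0,:] = [+0.0000  -0.2000  -1.2000  -0.2000]
  T[1,:] = [+0.0000  -0.0857  -0.3714  -0.5143]
  T[2,:] = [+0.0000  +0.0179  +0.1607  -0.5179]
  T[3,:] = [+0.0000  -0.0673  -0.3054  -0.5494]
|λ(T)| sorted: 0.7804, 0.3133, 0.0073, 0.0000.
ρ(T) = max|λ| = 0.7804; 0.7804 < 1: convergent.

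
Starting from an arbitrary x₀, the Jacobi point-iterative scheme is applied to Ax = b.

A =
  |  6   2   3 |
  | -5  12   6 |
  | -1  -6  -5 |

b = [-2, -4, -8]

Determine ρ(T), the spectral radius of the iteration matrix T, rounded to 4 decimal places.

0.8961

Let D = diag(6, 12, -5); L, U the strict triangles.
T_J = -D⁻¹(L+U): T[0,2] = -(3)/(6) = -0.5000; T[0,0] = 0.
  T[0,:] = [+0.0000 -0.3333 -0.5000]
  T[1,:] = [+0.4167 +0.0000 -0.5000]
  T[2,:] = [-0.2000 -1.2000 +0.0000]
|eigenvalues of T|: 0.8961, 0.4917, 0.4917.
spectral radius ρ = 0.8961; 0.8961 < 1 ⇒ converges.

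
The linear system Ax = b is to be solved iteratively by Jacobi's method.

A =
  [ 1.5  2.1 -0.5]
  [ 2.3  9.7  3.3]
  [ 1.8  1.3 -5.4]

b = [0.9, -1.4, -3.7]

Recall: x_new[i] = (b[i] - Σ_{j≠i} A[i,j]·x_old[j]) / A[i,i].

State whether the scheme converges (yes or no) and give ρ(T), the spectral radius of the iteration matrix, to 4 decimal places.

yes, ρ = 0.7414

Diagonal D = diag(1.5, 9.7, -5.4); L, U strict lower/upper.
T_J = -D⁻¹(L+U): T[2,1] = -(1.3)/(-5.4) = +0.2407; T[2,2] = 0.
  T[0,:] = [+0.0000, -1.4000, +0.3333]
  T[1,:] = [-0.2371, +0.0000, -0.3402]
  T[2,:] = [+0.3333, +0.2407, +0.0000]
|eigenvalues of T|: 0.7414, 0.4341, 0.4341.
ρ(T) = max|λ| = 0.7414; 0.7414 < 1, so it converges for any x₀.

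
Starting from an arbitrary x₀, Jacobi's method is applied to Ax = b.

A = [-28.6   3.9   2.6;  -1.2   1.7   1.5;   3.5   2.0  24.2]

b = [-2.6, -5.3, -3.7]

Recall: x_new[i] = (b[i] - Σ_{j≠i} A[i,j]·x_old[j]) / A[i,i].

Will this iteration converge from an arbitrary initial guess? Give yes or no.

Let D = diag(-28.6, 1.7, 24.2); L, U the strict triangles.
T_J = -D⁻¹(L+U): T[0,1] = -(3.9)/(-28.6) = +0.1364; T[0,0] = 0.
  T[0,:] = [+0.0000 +0.1364 +0.0909]
  T[1,:] = [+0.7059 +0.0000 -0.8824]
  T[2,:] = [-0.1446 -0.0826 +0.0000]
eigenvalue magnitudes: 0.4292, 0.3483, 0.0809.
ρ(T) = max|λ| = 0.4292; 0.4292 < 1, so it converges for any x₀.

yes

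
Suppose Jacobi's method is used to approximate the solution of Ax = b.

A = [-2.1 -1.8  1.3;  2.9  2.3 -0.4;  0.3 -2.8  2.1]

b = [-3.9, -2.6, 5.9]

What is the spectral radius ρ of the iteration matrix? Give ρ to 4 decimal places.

Split A = D + L + U, D = diag(-2.1, 2.3, 2.1).
Jacobi T = -D⁻¹(L+U): T[1,2] = -(-0.4)/(2.3) = +0.1739; T[1,1] = 0.
  T[0,:] = [+0.0000  -0.8571  +0.6190]
  T[1,:] = [-1.2609  +0.0000  +0.1739]
  T[2,:] = [-0.1429  +1.3333  +0.0000]
moduli |λ_i(T)| = 1.3977, 0.8540, 0.8540.
ρ(T) = max|λ| = 1.3977; 1.3977 > 1, so it fails to converge.

1.3977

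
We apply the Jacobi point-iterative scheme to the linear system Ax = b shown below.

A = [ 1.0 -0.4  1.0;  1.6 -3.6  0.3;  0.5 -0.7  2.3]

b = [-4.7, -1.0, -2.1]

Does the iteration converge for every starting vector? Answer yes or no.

yes

Diagonal D = diag(1, -3.6, 2.3); L, U strict lower/upper.
Jacobi: T = -D⁻¹(L+U), T[1,2] = -(0.3)/(-3.6) = +0.0833; T[1,1] = 0.
  T[0,:] = [+0.0000  +0.4000  -1.0000]
  T[1,:] = [+0.4444  +0.0000  +0.0833]
  T[2,:] = [-0.2174  +0.3043  +0.0000]
|eigenvalues of T|: 0.7771, 0.4282, 0.4282.
ρ(T) = max|λ| = 0.7771; 0.7771 < 1: convergent.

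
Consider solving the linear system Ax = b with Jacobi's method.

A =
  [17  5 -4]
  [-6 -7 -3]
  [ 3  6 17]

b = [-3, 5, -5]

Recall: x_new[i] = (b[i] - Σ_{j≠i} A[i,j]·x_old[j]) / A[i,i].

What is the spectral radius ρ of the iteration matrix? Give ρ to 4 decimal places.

0.6603

Diagonal D = diag(17, -7, 17); L, U strict lower/upper.
T_J = -D⁻¹(L+U): T[2,1] = -(6)/(17) = -0.3529; T[2,2] = 0.
  T[0,:] = [+0.0000 -0.2941 +0.2353]
  T[1,:] = [-0.8571 +0.0000 -0.4286]
  T[2,:] = [-0.1765 -0.3529 +0.0000]
|eigenvalues of T|: 0.6603, 0.5169, 0.1434.
ρ = 0.6603; 0.6603 < 1 ⇒ converges.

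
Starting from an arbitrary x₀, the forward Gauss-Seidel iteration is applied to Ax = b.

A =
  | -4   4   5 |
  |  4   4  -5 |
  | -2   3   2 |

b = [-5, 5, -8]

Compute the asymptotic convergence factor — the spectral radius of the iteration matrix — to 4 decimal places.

Let D = diag(-4, 4, 2); L, U the strict triangles.
T_GS = -(D+L)⁻¹U: row 0 first, T[0,2] = -(5)/(-4) = +1.2500; later rows by forward substitution.
  T[0,:] = [+0.0000 +1.0000 +1.2500]
  T[1,:] = [+0.0000 -1.0000 +0.0000]
  T[2,:] = [+0.0000 +2.5000 +1.2500]
|eigenvalues of T|: 1.2500, 1.0000, 0.0000.
ρ = 1.2500; 1.2500 > 1 ⇒ diverges.

1.2500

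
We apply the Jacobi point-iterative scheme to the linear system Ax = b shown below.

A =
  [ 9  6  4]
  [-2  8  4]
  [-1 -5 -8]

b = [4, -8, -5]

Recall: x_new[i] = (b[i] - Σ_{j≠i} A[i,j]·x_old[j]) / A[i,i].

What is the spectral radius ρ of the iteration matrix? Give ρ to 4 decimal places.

0.5062

Write A = D+L+U with D = diag(9, 8, -8).
Jacobi: T = -D⁻¹(L+U), T[2,1] = -(-5)/(-8) = -0.6250; T[2,2] = 0.
  T[0,:] = [+0.0000 -0.6667 -0.4444]
  T[1,:] = [+0.2500 +0.0000 -0.5000]
  T[2,:] = [-0.1250 -0.6250 +0.0000]
|λ(T)| sorted: 0.5062, 0.3490, 0.1572.
ρ = 0.5062; 0.5062 < 1: convergent.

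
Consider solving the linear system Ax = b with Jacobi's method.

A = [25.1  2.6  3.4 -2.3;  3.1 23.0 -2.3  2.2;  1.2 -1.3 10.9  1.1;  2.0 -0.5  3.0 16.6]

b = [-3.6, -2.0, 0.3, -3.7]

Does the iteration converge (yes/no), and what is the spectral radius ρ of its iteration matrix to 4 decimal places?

Write A = D+L+U with D = diag(25.1, 23, 10.9, 16.6).
Jacobi: T = -D⁻¹(L+U), T[2,3] = -(1.1)/(10.9) = -0.1009; T[2,2] = 0.
  T[0,:] = [+0.0000 -0.1036 -0.1355 +0.0916]
  T[1,:] = [-0.1348 +0.0000 +0.1000 -0.0957]
  T[2,:] = [-0.1101 +0.1193 +0.0000 -0.1009]
  T[3,:] = [-0.1205 +0.0301 -0.1807 +0.0000]
eigenvalue magnitudes: 0.2448, 0.1255, 0.1255, 0.0038.
spectral radius ρ = 0.2448; 0.2448 < 1: convergent.

yes, ρ = 0.2448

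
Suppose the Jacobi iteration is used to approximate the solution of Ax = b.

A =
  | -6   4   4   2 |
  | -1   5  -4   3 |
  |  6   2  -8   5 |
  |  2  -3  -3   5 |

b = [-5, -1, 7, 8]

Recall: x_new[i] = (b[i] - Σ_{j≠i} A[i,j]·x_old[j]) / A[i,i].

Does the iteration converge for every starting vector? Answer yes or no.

no

A = D + L + U where D = diag(-6, 5, -8, 5).
Jacobi T = -D⁻¹(L+U): T[1,3] = -(3)/(5) = -0.6000; T[1,1] = 0.
  T[0,:] = [+0.0000, +0.6667, +0.6667, +0.3333]
  T[1,:] = [+0.2000, +0.0000, +0.8000, -0.6000]
  T[2,:] = [+0.7500, +0.2500, +0.0000, +0.6250]
  T[3,:] = [-0.4000, +0.6000, +0.6000, +0.0000]
moduli |λ_i(T)| = 1.2026, 0.7993, 0.7993, 0.0824.
spectral radius ρ = 1.2026; 1.2026 > 1, so it fails to converge.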